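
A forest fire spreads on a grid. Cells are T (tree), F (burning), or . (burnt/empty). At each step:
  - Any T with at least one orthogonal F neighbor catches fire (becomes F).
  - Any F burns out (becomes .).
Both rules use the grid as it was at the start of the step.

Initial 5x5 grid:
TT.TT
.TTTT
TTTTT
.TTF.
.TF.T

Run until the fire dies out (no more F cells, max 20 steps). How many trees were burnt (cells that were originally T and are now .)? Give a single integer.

Answer: 16

Derivation:
Step 1: +3 fires, +2 burnt (F count now 3)
Step 2: +4 fires, +3 burnt (F count now 4)
Step 3: +4 fires, +4 burnt (F count now 4)
Step 4: +3 fires, +4 burnt (F count now 3)
Step 5: +1 fires, +3 burnt (F count now 1)
Step 6: +1 fires, +1 burnt (F count now 1)
Step 7: +0 fires, +1 burnt (F count now 0)
Fire out after step 7
Initially T: 17, now '.': 24
Total burnt (originally-T cells now '.'): 16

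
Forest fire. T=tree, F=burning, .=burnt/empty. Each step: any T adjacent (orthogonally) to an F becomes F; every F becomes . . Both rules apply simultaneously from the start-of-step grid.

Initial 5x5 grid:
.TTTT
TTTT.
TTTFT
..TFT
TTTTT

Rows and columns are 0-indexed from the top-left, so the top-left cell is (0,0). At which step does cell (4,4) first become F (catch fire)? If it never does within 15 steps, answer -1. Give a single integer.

Step 1: cell (4,4)='T' (+6 fires, +2 burnt)
Step 2: cell (4,4)='F' (+5 fires, +6 burnt)
  -> target ignites at step 2
Step 3: cell (4,4)='.' (+5 fires, +5 burnt)
Step 4: cell (4,4)='.' (+3 fires, +5 burnt)
Step 5: cell (4,4)='.' (+0 fires, +3 burnt)
  fire out at step 5

2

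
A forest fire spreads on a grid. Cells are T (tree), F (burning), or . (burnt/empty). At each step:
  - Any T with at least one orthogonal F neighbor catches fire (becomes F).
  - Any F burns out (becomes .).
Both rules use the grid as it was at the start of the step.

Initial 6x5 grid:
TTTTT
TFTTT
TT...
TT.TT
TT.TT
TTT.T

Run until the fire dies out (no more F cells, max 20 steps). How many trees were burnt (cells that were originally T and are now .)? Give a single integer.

Answer: 18

Derivation:
Step 1: +4 fires, +1 burnt (F count now 4)
Step 2: +5 fires, +4 burnt (F count now 5)
Step 3: +4 fires, +5 burnt (F count now 4)
Step 4: +3 fires, +4 burnt (F count now 3)
Step 5: +2 fires, +3 burnt (F count now 2)
Step 6: +0 fires, +2 burnt (F count now 0)
Fire out after step 6
Initially T: 23, now '.': 25
Total burnt (originally-T cells now '.'): 18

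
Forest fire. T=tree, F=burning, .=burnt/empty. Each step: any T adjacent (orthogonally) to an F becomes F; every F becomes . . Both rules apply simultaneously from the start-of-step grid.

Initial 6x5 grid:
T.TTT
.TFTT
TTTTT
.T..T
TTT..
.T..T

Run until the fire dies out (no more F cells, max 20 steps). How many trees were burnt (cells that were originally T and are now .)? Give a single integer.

Step 1: +4 fires, +1 burnt (F count now 4)
Step 2: +4 fires, +4 burnt (F count now 4)
Step 3: +4 fires, +4 burnt (F count now 4)
Step 4: +2 fires, +4 burnt (F count now 2)
Step 5: +3 fires, +2 burnt (F count now 3)
Step 6: +0 fires, +3 burnt (F count now 0)
Fire out after step 6
Initially T: 19, now '.': 28
Total burnt (originally-T cells now '.'): 17

Answer: 17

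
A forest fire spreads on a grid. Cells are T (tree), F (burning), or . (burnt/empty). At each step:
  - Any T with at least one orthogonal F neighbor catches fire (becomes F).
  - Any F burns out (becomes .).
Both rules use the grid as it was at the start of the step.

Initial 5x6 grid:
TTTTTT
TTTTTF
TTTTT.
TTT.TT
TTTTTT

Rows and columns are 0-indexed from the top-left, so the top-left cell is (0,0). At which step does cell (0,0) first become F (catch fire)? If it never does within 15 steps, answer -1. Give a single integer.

Step 1: cell (0,0)='T' (+2 fires, +1 burnt)
Step 2: cell (0,0)='T' (+3 fires, +2 burnt)
Step 3: cell (0,0)='T' (+4 fires, +3 burnt)
Step 4: cell (0,0)='T' (+5 fires, +4 burnt)
Step 5: cell (0,0)='T' (+6 fires, +5 burnt)
Step 6: cell (0,0)='F' (+4 fires, +6 burnt)
  -> target ignites at step 6
Step 7: cell (0,0)='.' (+2 fires, +4 burnt)
Step 8: cell (0,0)='.' (+1 fires, +2 burnt)
Step 9: cell (0,0)='.' (+0 fires, +1 burnt)
  fire out at step 9

6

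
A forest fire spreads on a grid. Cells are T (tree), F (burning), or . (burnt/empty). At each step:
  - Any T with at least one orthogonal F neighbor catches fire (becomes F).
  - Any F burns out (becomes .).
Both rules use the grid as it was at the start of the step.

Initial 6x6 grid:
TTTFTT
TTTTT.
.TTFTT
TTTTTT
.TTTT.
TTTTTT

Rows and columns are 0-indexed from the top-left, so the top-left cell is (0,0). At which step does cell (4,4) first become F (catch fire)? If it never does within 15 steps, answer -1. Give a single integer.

Step 1: cell (4,4)='T' (+6 fires, +2 burnt)
Step 2: cell (4,4)='T' (+9 fires, +6 burnt)
Step 3: cell (4,4)='F' (+7 fires, +9 burnt)
  -> target ignites at step 3
Step 4: cell (4,4)='.' (+5 fires, +7 burnt)
Step 5: cell (4,4)='.' (+2 fires, +5 burnt)
Step 6: cell (4,4)='.' (+1 fires, +2 burnt)
Step 7: cell (4,4)='.' (+0 fires, +1 burnt)
  fire out at step 7

3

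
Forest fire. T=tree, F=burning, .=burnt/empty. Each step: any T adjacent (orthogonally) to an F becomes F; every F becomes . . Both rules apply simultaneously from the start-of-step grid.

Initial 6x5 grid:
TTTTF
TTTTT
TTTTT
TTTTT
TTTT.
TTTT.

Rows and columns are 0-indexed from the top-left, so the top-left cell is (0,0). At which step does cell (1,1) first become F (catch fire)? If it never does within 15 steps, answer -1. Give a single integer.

Step 1: cell (1,1)='T' (+2 fires, +1 burnt)
Step 2: cell (1,1)='T' (+3 fires, +2 burnt)
Step 3: cell (1,1)='T' (+4 fires, +3 burnt)
Step 4: cell (1,1)='F' (+4 fires, +4 burnt)
  -> target ignites at step 4
Step 5: cell (1,1)='.' (+4 fires, +4 burnt)
Step 6: cell (1,1)='.' (+4 fires, +4 burnt)
Step 7: cell (1,1)='.' (+3 fires, +4 burnt)
Step 8: cell (1,1)='.' (+2 fires, +3 burnt)
Step 9: cell (1,1)='.' (+1 fires, +2 burnt)
Step 10: cell (1,1)='.' (+0 fires, +1 burnt)
  fire out at step 10

4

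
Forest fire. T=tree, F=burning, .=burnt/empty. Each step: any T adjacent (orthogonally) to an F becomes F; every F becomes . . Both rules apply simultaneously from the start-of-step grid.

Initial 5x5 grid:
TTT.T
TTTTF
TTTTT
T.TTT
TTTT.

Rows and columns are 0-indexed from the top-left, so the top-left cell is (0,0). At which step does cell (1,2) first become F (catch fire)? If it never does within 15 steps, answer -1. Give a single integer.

Step 1: cell (1,2)='T' (+3 fires, +1 burnt)
Step 2: cell (1,2)='F' (+3 fires, +3 burnt)
  -> target ignites at step 2
Step 3: cell (1,2)='.' (+4 fires, +3 burnt)
Step 4: cell (1,2)='.' (+5 fires, +4 burnt)
Step 5: cell (1,2)='.' (+3 fires, +5 burnt)
Step 6: cell (1,2)='.' (+2 fires, +3 burnt)
Step 7: cell (1,2)='.' (+1 fires, +2 burnt)
Step 8: cell (1,2)='.' (+0 fires, +1 burnt)
  fire out at step 8

2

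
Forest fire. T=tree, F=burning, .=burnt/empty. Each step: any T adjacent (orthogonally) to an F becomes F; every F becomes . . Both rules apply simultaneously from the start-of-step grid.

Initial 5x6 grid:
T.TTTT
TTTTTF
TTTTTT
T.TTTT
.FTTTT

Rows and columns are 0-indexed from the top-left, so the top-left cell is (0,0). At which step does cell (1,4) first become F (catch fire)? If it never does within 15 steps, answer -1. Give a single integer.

Step 1: cell (1,4)='F' (+4 fires, +2 burnt)
  -> target ignites at step 1
Step 2: cell (1,4)='.' (+6 fires, +4 burnt)
Step 3: cell (1,4)='.' (+8 fires, +6 burnt)
Step 4: cell (1,4)='.' (+3 fires, +8 burnt)
Step 5: cell (1,4)='.' (+2 fires, +3 burnt)
Step 6: cell (1,4)='.' (+2 fires, +2 burnt)
Step 7: cell (1,4)='.' (+0 fires, +2 burnt)
  fire out at step 7

1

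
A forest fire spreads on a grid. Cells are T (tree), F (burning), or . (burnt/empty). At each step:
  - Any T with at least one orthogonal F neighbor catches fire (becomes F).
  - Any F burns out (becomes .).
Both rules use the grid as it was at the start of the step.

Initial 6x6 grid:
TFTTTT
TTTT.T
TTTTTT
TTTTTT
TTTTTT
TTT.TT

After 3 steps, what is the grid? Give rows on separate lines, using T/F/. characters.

Step 1: 3 trees catch fire, 1 burn out
  F.FTTT
  TFTT.T
  TTTTTT
  TTTTTT
  TTTTTT
  TTT.TT
Step 2: 4 trees catch fire, 3 burn out
  ...FTT
  F.FT.T
  TFTTTT
  TTTTTT
  TTTTTT
  TTT.TT
Step 3: 5 trees catch fire, 4 burn out
  ....FT
  ...F.T
  F.FTTT
  TFTTTT
  TTTTTT
  TTT.TT

....FT
...F.T
F.FTTT
TFTTTT
TTTTTT
TTT.TT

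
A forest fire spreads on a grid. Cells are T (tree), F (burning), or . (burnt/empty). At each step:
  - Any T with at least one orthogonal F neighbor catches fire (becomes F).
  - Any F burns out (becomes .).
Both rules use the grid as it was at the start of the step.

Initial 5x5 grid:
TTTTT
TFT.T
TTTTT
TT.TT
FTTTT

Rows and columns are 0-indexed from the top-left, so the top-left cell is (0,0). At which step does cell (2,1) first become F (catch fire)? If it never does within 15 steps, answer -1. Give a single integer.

Step 1: cell (2,1)='F' (+6 fires, +2 burnt)
  -> target ignites at step 1
Step 2: cell (2,1)='.' (+6 fires, +6 burnt)
Step 3: cell (2,1)='.' (+3 fires, +6 burnt)
Step 4: cell (2,1)='.' (+4 fires, +3 burnt)
Step 5: cell (2,1)='.' (+2 fires, +4 burnt)
Step 6: cell (2,1)='.' (+0 fires, +2 burnt)
  fire out at step 6

1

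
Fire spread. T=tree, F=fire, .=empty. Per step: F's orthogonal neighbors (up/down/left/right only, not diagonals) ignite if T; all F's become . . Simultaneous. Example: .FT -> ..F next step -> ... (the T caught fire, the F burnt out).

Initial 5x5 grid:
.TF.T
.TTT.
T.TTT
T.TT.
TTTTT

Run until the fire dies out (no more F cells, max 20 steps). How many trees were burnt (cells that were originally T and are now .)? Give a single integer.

Step 1: +2 fires, +1 burnt (F count now 2)
Step 2: +3 fires, +2 burnt (F count now 3)
Step 3: +2 fires, +3 burnt (F count now 2)
Step 4: +3 fires, +2 burnt (F count now 3)
Step 5: +2 fires, +3 burnt (F count now 2)
Step 6: +2 fires, +2 burnt (F count now 2)
Step 7: +1 fires, +2 burnt (F count now 1)
Step 8: +1 fires, +1 burnt (F count now 1)
Step 9: +0 fires, +1 burnt (F count now 0)
Fire out after step 9
Initially T: 17, now '.': 24
Total burnt (originally-T cells now '.'): 16

Answer: 16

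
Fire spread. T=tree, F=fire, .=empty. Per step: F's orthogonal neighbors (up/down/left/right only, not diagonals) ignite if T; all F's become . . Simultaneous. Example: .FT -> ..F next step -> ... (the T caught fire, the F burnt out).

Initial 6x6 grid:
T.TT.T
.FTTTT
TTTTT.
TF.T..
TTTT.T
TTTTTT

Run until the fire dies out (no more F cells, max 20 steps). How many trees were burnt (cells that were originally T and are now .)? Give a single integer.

Answer: 25

Derivation:
Step 1: +4 fires, +2 burnt (F count now 4)
Step 2: +7 fires, +4 burnt (F count now 7)
Step 3: +6 fires, +7 burnt (F count now 6)
Step 4: +4 fires, +6 burnt (F count now 4)
Step 5: +2 fires, +4 burnt (F count now 2)
Step 6: +1 fires, +2 burnt (F count now 1)
Step 7: +1 fires, +1 burnt (F count now 1)
Step 8: +0 fires, +1 burnt (F count now 0)
Fire out after step 8
Initially T: 26, now '.': 35
Total burnt (originally-T cells now '.'): 25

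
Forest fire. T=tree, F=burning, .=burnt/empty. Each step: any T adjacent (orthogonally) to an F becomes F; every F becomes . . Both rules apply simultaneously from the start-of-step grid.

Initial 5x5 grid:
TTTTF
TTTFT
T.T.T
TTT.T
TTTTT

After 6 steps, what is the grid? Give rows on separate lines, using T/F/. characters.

Step 1: 3 trees catch fire, 2 burn out
  TTTF.
  TTF.F
  T.T.T
  TTT.T
  TTTTT
Step 2: 4 trees catch fire, 3 burn out
  TTF..
  TF...
  T.F.F
  TTT.T
  TTTTT
Step 3: 4 trees catch fire, 4 burn out
  TF...
  F....
  T....
  TTF.F
  TTTTT
Step 4: 5 trees catch fire, 4 burn out
  F....
  .....
  F....
  TF...
  TTFTF
Step 5: 3 trees catch fire, 5 burn out
  .....
  .....
  .....
  F....
  TF.F.
Step 6: 1 trees catch fire, 3 burn out
  .....
  .....
  .....
  .....
  F....

.....
.....
.....
.....
F....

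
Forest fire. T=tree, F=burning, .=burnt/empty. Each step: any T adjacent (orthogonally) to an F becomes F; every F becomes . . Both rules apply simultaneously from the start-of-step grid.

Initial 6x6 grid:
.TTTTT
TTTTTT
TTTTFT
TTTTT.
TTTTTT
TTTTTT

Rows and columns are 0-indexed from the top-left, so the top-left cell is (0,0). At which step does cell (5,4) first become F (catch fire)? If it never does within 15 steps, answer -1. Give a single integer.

Step 1: cell (5,4)='T' (+4 fires, +1 burnt)
Step 2: cell (5,4)='T' (+6 fires, +4 burnt)
Step 3: cell (5,4)='F' (+8 fires, +6 burnt)
  -> target ignites at step 3
Step 4: cell (5,4)='.' (+7 fires, +8 burnt)
Step 5: cell (5,4)='.' (+5 fires, +7 burnt)
Step 6: cell (5,4)='.' (+2 fires, +5 burnt)
Step 7: cell (5,4)='.' (+1 fires, +2 burnt)
Step 8: cell (5,4)='.' (+0 fires, +1 burnt)
  fire out at step 8

3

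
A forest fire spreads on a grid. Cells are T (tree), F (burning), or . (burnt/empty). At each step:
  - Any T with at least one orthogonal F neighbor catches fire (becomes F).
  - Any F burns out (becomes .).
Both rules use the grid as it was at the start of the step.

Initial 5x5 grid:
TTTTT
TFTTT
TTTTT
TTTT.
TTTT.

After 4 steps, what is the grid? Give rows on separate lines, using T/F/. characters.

Step 1: 4 trees catch fire, 1 burn out
  TFTTT
  F.FTT
  TFTTT
  TTTT.
  TTTT.
Step 2: 6 trees catch fire, 4 burn out
  F.FTT
  ...FT
  F.FTT
  TFTT.
  TTTT.
Step 3: 6 trees catch fire, 6 burn out
  ...FT
  ....F
  ...FT
  F.FT.
  TFTT.
Step 4: 5 trees catch fire, 6 burn out
  ....F
  .....
  ....F
  ...F.
  F.FT.

....F
.....
....F
...F.
F.FT.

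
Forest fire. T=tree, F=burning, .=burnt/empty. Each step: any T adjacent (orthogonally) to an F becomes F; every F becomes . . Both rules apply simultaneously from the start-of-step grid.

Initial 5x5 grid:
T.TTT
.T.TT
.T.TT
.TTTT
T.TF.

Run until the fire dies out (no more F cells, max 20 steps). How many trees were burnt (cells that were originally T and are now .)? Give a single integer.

Step 1: +2 fires, +1 burnt (F count now 2)
Step 2: +3 fires, +2 burnt (F count now 3)
Step 3: +3 fires, +3 burnt (F count now 3)
Step 4: +3 fires, +3 burnt (F count now 3)
Step 5: +3 fires, +3 burnt (F count now 3)
Step 6: +0 fires, +3 burnt (F count now 0)
Fire out after step 6
Initially T: 16, now '.': 23
Total burnt (originally-T cells now '.'): 14

Answer: 14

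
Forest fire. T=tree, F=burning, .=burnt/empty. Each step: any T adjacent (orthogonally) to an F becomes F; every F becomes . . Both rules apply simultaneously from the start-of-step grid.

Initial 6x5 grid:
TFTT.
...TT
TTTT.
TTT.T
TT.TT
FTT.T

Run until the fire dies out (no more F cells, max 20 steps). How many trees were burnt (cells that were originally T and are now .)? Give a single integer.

Answer: 16

Derivation:
Step 1: +4 fires, +2 burnt (F count now 4)
Step 2: +4 fires, +4 burnt (F count now 4)
Step 3: +3 fires, +4 burnt (F count now 3)
Step 4: +4 fires, +3 burnt (F count now 4)
Step 5: +1 fires, +4 burnt (F count now 1)
Step 6: +0 fires, +1 burnt (F count now 0)
Fire out after step 6
Initially T: 20, now '.': 26
Total burnt (originally-T cells now '.'): 16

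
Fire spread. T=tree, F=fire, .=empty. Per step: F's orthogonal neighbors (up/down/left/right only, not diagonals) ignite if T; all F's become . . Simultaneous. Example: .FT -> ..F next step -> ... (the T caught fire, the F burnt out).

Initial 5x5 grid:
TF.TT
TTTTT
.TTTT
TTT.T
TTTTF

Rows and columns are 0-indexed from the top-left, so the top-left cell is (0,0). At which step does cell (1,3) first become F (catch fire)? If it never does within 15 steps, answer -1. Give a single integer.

Step 1: cell (1,3)='T' (+4 fires, +2 burnt)
Step 2: cell (1,3)='T' (+5 fires, +4 burnt)
Step 3: cell (1,3)='F' (+7 fires, +5 burnt)
  -> target ignites at step 3
Step 4: cell (1,3)='.' (+4 fires, +7 burnt)
Step 5: cell (1,3)='.' (+0 fires, +4 burnt)
  fire out at step 5

3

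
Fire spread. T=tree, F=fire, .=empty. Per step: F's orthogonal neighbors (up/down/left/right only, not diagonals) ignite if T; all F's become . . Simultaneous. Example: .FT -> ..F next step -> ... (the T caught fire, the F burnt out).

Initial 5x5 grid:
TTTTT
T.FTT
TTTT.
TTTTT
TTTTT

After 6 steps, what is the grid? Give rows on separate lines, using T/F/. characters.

Step 1: 3 trees catch fire, 1 burn out
  TTFTT
  T..FT
  TTFT.
  TTTTT
  TTTTT
Step 2: 6 trees catch fire, 3 burn out
  TF.FT
  T...F
  TF.F.
  TTFTT
  TTTTT
Step 3: 6 trees catch fire, 6 burn out
  F...F
  T....
  F....
  TF.FT
  TTFTT
Step 4: 5 trees catch fire, 6 burn out
  .....
  F....
  .....
  F...F
  TF.FT
Step 5: 2 trees catch fire, 5 burn out
  .....
  .....
  .....
  .....
  F...F
Step 6: 0 trees catch fire, 2 burn out
  .....
  .....
  .....
  .....
  .....

.....
.....
.....
.....
.....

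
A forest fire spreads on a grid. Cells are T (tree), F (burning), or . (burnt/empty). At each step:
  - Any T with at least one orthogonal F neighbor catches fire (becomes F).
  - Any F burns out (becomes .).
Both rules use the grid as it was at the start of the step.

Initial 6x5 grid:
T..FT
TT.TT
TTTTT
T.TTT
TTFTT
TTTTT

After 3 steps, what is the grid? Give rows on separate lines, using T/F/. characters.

Step 1: 6 trees catch fire, 2 burn out
  T...F
  TT.FT
  TTTTT
  T.FTT
  TF.FT
  TTFTT
Step 2: 8 trees catch fire, 6 burn out
  T....
  TT..F
  TTFFT
  T..FT
  F...F
  TF.FT
Step 3: 6 trees catch fire, 8 burn out
  T....
  TT...
  TF..F
  F...F
  .....
  F...F

T....
TT...
TF..F
F...F
.....
F...F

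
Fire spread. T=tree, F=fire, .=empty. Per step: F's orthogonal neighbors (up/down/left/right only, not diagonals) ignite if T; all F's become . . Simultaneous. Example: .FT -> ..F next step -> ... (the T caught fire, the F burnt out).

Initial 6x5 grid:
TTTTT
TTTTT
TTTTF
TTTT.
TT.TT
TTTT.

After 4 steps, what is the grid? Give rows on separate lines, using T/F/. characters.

Step 1: 2 trees catch fire, 1 burn out
  TTTTT
  TTTTF
  TTTF.
  TTTT.
  TT.TT
  TTTT.
Step 2: 4 trees catch fire, 2 burn out
  TTTTF
  TTTF.
  TTF..
  TTTF.
  TT.TT
  TTTT.
Step 3: 5 trees catch fire, 4 burn out
  TTTF.
  TTF..
  TF...
  TTF..
  TT.FT
  TTTT.
Step 4: 6 trees catch fire, 5 burn out
  TTF..
  TF...
  F....
  TF...
  TT..F
  TTTF.

TTF..
TF...
F....
TF...
TT..F
TTTF.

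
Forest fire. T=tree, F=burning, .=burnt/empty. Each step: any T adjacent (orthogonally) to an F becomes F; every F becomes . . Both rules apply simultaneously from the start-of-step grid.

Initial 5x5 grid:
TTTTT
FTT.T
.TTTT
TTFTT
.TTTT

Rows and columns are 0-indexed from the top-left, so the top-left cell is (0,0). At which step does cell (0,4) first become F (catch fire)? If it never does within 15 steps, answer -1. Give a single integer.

Step 1: cell (0,4)='T' (+6 fires, +2 burnt)
Step 2: cell (0,4)='T' (+8 fires, +6 burnt)
Step 3: cell (0,4)='T' (+3 fires, +8 burnt)
Step 4: cell (0,4)='T' (+2 fires, +3 burnt)
Step 5: cell (0,4)='F' (+1 fires, +2 burnt)
  -> target ignites at step 5
Step 6: cell (0,4)='.' (+0 fires, +1 burnt)
  fire out at step 6

5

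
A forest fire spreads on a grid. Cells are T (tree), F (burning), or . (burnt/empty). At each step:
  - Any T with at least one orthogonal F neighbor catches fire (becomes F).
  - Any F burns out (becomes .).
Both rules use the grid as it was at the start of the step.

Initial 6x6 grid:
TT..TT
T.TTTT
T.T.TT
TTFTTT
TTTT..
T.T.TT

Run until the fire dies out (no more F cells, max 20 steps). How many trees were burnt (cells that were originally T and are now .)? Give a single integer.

Answer: 24

Derivation:
Step 1: +4 fires, +1 burnt (F count now 4)
Step 2: +6 fires, +4 burnt (F count now 6)
Step 3: +5 fires, +6 burnt (F count now 5)
Step 4: +4 fires, +5 burnt (F count now 4)
Step 5: +3 fires, +4 burnt (F count now 3)
Step 6: +2 fires, +3 burnt (F count now 2)
Step 7: +0 fires, +2 burnt (F count now 0)
Fire out after step 7
Initially T: 26, now '.': 34
Total burnt (originally-T cells now '.'): 24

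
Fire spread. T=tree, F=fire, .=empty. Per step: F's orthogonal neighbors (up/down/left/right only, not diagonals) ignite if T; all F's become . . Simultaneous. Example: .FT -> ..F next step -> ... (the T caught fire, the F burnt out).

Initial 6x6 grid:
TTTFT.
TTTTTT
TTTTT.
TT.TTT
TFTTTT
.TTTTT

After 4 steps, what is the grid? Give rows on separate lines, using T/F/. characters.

Step 1: 7 trees catch fire, 2 burn out
  TTF.F.
  TTTFTT
  TTTTT.
  TF.TTT
  F.FTTT
  .FTTTT
Step 2: 8 trees catch fire, 7 burn out
  TF....
  TTF.FT
  TFTFT.
  F..TTT
  ...FTT
  ..FTTT
Step 3: 9 trees catch fire, 8 burn out
  F.....
  TF...F
  F.F.F.
  ...FTT
  ....FT
  ...FTT
Step 4: 4 trees catch fire, 9 burn out
  ......
  F.....
  ......
  ....FT
  .....F
  ....FT

......
F.....
......
....FT
.....F
....FT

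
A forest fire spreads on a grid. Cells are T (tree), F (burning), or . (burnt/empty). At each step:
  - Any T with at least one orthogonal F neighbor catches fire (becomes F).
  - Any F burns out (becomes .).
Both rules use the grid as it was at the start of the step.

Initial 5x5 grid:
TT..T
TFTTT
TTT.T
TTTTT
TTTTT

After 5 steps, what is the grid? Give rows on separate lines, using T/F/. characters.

Step 1: 4 trees catch fire, 1 burn out
  TF..T
  F.FTT
  TFT.T
  TTTTT
  TTTTT
Step 2: 5 trees catch fire, 4 burn out
  F...T
  ...FT
  F.F.T
  TFTTT
  TTTTT
Step 3: 4 trees catch fire, 5 burn out
  ....T
  ....F
  ....T
  F.FTT
  TFTTT
Step 4: 5 trees catch fire, 4 burn out
  ....F
  .....
  ....F
  ...FT
  F.FTT
Step 5: 2 trees catch fire, 5 burn out
  .....
  .....
  .....
  ....F
  ...FT

.....
.....
.....
....F
...FT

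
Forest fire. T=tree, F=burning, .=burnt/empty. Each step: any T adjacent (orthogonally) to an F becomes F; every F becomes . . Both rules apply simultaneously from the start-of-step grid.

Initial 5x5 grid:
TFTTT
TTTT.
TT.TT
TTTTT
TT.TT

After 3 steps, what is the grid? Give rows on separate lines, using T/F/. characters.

Step 1: 3 trees catch fire, 1 burn out
  F.FTT
  TFTT.
  TT.TT
  TTTTT
  TT.TT
Step 2: 4 trees catch fire, 3 burn out
  ...FT
  F.FT.
  TF.TT
  TTTTT
  TT.TT
Step 3: 4 trees catch fire, 4 burn out
  ....F
  ...F.
  F..TT
  TFTTT
  TT.TT

....F
...F.
F..TT
TFTTT
TT.TT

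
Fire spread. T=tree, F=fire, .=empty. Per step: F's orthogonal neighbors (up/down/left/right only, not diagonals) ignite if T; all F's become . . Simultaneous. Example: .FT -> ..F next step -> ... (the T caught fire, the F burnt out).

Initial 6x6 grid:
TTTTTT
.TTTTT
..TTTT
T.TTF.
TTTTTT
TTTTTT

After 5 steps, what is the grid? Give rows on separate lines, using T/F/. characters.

Step 1: 3 trees catch fire, 1 burn out
  TTTTTT
  .TTTTT
  ..TTFT
  T.TF..
  TTTTFT
  TTTTTT
Step 2: 7 trees catch fire, 3 burn out
  TTTTTT
  .TTTFT
  ..TF.F
  T.F...
  TTTF.F
  TTTTFT
Step 3: 7 trees catch fire, 7 burn out
  TTTTFT
  .TTF.F
  ..F...
  T.....
  TTF...
  TTTF.F
Step 4: 5 trees catch fire, 7 burn out
  TTTF.F
  .TF...
  ......
  T.....
  TF....
  TTF...
Step 5: 4 trees catch fire, 5 burn out
  TTF...
  .F....
  ......
  T.....
  F.....
  TF....

TTF...
.F....
......
T.....
F.....
TF....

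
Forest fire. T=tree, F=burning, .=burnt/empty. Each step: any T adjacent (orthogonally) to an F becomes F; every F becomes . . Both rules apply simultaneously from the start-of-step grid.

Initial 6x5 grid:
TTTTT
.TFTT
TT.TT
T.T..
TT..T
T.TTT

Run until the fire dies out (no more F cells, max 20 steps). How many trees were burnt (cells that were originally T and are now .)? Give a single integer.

Answer: 16

Derivation:
Step 1: +3 fires, +1 burnt (F count now 3)
Step 2: +5 fires, +3 burnt (F count now 5)
Step 3: +4 fires, +5 burnt (F count now 4)
Step 4: +1 fires, +4 burnt (F count now 1)
Step 5: +1 fires, +1 burnt (F count now 1)
Step 6: +2 fires, +1 burnt (F count now 2)
Step 7: +0 fires, +2 burnt (F count now 0)
Fire out after step 7
Initially T: 21, now '.': 25
Total burnt (originally-T cells now '.'): 16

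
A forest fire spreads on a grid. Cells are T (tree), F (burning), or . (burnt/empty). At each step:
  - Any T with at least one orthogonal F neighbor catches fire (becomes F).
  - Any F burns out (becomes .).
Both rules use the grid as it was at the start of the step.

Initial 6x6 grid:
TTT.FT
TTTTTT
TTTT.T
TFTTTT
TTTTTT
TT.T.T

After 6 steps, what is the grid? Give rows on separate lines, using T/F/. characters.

Step 1: 6 trees catch fire, 2 burn out
  TTT..F
  TTTTFT
  TFTT.T
  F.FTTT
  TFTTTT
  TT.T.T
Step 2: 9 trees catch fire, 6 burn out
  TTT...
  TFTF.F
  F.FT.T
  ...FTT
  F.FTTT
  TF.T.T
Step 3: 8 trees catch fire, 9 burn out
  TFT...
  F.F...
  ...F.F
  ....FT
  ...FTT
  F..T.T
Step 4: 5 trees catch fire, 8 burn out
  F.F...
  ......
  ......
  .....F
  ....FT
  ...F.T
Step 5: 1 trees catch fire, 5 burn out
  ......
  ......
  ......
  ......
  .....F
  .....T
Step 6: 1 trees catch fire, 1 burn out
  ......
  ......
  ......
  ......
  ......
  .....F

......
......
......
......
......
.....F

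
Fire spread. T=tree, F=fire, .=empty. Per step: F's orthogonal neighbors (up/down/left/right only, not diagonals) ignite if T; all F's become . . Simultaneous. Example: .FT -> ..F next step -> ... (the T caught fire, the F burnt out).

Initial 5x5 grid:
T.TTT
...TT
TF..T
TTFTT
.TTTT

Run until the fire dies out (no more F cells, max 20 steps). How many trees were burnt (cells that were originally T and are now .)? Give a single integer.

Step 1: +4 fires, +2 burnt (F count now 4)
Step 2: +4 fires, +4 burnt (F count now 4)
Step 3: +2 fires, +4 burnt (F count now 2)
Step 4: +1 fires, +2 burnt (F count now 1)
Step 5: +2 fires, +1 burnt (F count now 2)
Step 6: +1 fires, +2 burnt (F count now 1)
Step 7: +1 fires, +1 burnt (F count now 1)
Step 8: +0 fires, +1 burnt (F count now 0)
Fire out after step 8
Initially T: 16, now '.': 24
Total burnt (originally-T cells now '.'): 15

Answer: 15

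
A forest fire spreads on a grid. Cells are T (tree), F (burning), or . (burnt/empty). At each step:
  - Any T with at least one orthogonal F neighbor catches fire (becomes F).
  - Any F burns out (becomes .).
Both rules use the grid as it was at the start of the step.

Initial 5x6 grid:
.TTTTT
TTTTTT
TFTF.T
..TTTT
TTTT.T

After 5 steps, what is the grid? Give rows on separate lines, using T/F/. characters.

Step 1: 5 trees catch fire, 2 burn out
  .TTTTT
  TFTFTT
  F.F..T
  ..TFTT
  TTTT.T
Step 2: 8 trees catch fire, 5 burn out
  .FTFTT
  F.F.FT
  .....T
  ..F.FT
  TTTF.T
Step 3: 5 trees catch fire, 8 burn out
  ..F.FT
  .....F
  .....T
  .....F
  TTF..T
Step 4: 4 trees catch fire, 5 burn out
  .....F
  ......
  .....F
  ......
  TF...F
Step 5: 1 trees catch fire, 4 burn out
  ......
  ......
  ......
  ......
  F.....

......
......
......
......
F.....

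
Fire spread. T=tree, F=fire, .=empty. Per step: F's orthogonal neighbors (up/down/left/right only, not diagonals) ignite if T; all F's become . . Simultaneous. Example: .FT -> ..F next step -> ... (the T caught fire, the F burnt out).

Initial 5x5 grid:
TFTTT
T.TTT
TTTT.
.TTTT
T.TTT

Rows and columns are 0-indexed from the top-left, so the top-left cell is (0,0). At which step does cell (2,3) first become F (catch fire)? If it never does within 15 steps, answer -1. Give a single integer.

Step 1: cell (2,3)='T' (+2 fires, +1 burnt)
Step 2: cell (2,3)='T' (+3 fires, +2 burnt)
Step 3: cell (2,3)='T' (+4 fires, +3 burnt)
Step 4: cell (2,3)='F' (+4 fires, +4 burnt)
  -> target ignites at step 4
Step 5: cell (2,3)='.' (+3 fires, +4 burnt)
Step 6: cell (2,3)='.' (+2 fires, +3 burnt)
Step 7: cell (2,3)='.' (+1 fires, +2 burnt)
Step 8: cell (2,3)='.' (+0 fires, +1 burnt)
  fire out at step 8

4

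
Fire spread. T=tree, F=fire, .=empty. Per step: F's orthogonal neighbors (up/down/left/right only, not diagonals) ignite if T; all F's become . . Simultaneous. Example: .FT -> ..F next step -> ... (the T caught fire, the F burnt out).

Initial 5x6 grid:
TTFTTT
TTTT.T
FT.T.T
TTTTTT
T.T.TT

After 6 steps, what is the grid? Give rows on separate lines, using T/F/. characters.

Step 1: 6 trees catch fire, 2 burn out
  TF.FTT
  FTFT.T
  .F.T.T
  FTTTTT
  T.T.TT
Step 2: 6 trees catch fire, 6 burn out
  F...FT
  .F.F.T
  ...T.T
  .FTTTT
  F.T.TT
Step 3: 3 trees catch fire, 6 burn out
  .....F
  .....T
  ...F.T
  ..FTTT
  ..T.TT
Step 4: 3 trees catch fire, 3 burn out
  ......
  .....F
  .....T
  ...FTT
  ..F.TT
Step 5: 2 trees catch fire, 3 burn out
  ......
  ......
  .....F
  ....FT
  ....TT
Step 6: 2 trees catch fire, 2 burn out
  ......
  ......
  ......
  .....F
  ....FT

......
......
......
.....F
....FT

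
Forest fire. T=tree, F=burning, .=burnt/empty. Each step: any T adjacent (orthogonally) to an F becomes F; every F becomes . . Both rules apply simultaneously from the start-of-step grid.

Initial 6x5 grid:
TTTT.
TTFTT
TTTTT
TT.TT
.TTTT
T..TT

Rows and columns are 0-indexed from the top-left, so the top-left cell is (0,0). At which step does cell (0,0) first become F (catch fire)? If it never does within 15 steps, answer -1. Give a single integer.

Step 1: cell (0,0)='T' (+4 fires, +1 burnt)
Step 2: cell (0,0)='T' (+6 fires, +4 burnt)
Step 3: cell (0,0)='F' (+5 fires, +6 burnt)
  -> target ignites at step 3
Step 4: cell (0,0)='.' (+4 fires, +5 burnt)
Step 5: cell (0,0)='.' (+3 fires, +4 burnt)
Step 6: cell (0,0)='.' (+1 fires, +3 burnt)
Step 7: cell (0,0)='.' (+0 fires, +1 burnt)
  fire out at step 7

3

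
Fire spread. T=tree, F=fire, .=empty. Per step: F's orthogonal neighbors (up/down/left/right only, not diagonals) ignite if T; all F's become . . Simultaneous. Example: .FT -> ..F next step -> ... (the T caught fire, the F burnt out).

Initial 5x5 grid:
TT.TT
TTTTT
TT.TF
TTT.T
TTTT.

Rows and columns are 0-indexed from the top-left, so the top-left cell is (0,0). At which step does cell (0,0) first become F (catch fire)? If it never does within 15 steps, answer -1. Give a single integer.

Step 1: cell (0,0)='T' (+3 fires, +1 burnt)
Step 2: cell (0,0)='T' (+2 fires, +3 burnt)
Step 3: cell (0,0)='T' (+2 fires, +2 burnt)
Step 4: cell (0,0)='T' (+1 fires, +2 burnt)
Step 5: cell (0,0)='T' (+3 fires, +1 burnt)
Step 6: cell (0,0)='F' (+3 fires, +3 burnt)
  -> target ignites at step 6
Step 7: cell (0,0)='.' (+3 fires, +3 burnt)
Step 8: cell (0,0)='.' (+2 fires, +3 burnt)
Step 9: cell (0,0)='.' (+1 fires, +2 burnt)
Step 10: cell (0,0)='.' (+0 fires, +1 burnt)
  fire out at step 10

6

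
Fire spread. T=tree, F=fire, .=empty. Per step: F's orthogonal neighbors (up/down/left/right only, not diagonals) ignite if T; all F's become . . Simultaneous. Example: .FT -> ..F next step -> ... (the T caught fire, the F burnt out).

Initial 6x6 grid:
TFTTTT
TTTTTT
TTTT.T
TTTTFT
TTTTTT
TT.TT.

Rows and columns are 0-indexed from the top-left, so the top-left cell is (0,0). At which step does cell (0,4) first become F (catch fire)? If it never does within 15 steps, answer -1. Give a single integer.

Step 1: cell (0,4)='T' (+6 fires, +2 burnt)
Step 2: cell (0,4)='T' (+10 fires, +6 burnt)
Step 3: cell (0,4)='F' (+8 fires, +10 burnt)
  -> target ignites at step 3
Step 4: cell (0,4)='.' (+4 fires, +8 burnt)
Step 5: cell (0,4)='.' (+2 fires, +4 burnt)
Step 6: cell (0,4)='.' (+1 fires, +2 burnt)
Step 7: cell (0,4)='.' (+0 fires, +1 burnt)
  fire out at step 7

3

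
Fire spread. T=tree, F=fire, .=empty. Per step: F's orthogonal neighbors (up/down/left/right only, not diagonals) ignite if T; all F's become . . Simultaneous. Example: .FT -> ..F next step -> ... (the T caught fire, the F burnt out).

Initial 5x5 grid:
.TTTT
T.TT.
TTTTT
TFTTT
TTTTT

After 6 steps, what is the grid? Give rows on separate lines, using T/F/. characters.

Step 1: 4 trees catch fire, 1 burn out
  .TTTT
  T.TT.
  TFTTT
  F.FTT
  TFTTT
Step 2: 5 trees catch fire, 4 burn out
  .TTTT
  T.TT.
  F.FTT
  ...FT
  F.FTT
Step 3: 5 trees catch fire, 5 burn out
  .TTTT
  F.FT.
  ...FT
  ....F
  ...FT
Step 4: 4 trees catch fire, 5 burn out
  .TFTT
  ...F.
  ....F
  .....
  ....F
Step 5: 2 trees catch fire, 4 burn out
  .F.FT
  .....
  .....
  .....
  .....
Step 6: 1 trees catch fire, 2 burn out
  ....F
  .....
  .....
  .....
  .....

....F
.....
.....
.....
.....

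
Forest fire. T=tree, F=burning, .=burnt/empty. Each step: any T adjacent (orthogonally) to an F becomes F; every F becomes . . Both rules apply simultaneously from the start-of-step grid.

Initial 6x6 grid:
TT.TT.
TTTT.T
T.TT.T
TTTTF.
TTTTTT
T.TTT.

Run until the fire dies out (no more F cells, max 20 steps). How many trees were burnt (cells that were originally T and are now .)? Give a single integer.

Answer: 25

Derivation:
Step 1: +2 fires, +1 burnt (F count now 2)
Step 2: +5 fires, +2 burnt (F count now 5)
Step 3: +5 fires, +5 burnt (F count now 5)
Step 4: +5 fires, +5 burnt (F count now 5)
Step 5: +4 fires, +5 burnt (F count now 4)
Step 6: +3 fires, +4 burnt (F count now 3)
Step 7: +1 fires, +3 burnt (F count now 1)
Step 8: +0 fires, +1 burnt (F count now 0)
Fire out after step 8
Initially T: 27, now '.': 34
Total burnt (originally-T cells now '.'): 25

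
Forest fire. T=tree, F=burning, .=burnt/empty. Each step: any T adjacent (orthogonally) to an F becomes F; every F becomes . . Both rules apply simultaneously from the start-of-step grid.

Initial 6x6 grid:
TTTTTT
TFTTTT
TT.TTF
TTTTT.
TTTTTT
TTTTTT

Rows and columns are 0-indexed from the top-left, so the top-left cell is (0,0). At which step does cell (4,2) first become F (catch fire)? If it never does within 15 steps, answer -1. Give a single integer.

Step 1: cell (4,2)='T' (+6 fires, +2 burnt)
Step 2: cell (4,2)='T' (+9 fires, +6 burnt)
Step 3: cell (4,2)='T' (+7 fires, +9 burnt)
Step 4: cell (4,2)='F' (+6 fires, +7 burnt)
  -> target ignites at step 4
Step 5: cell (4,2)='.' (+4 fires, +6 burnt)
Step 6: cell (4,2)='.' (+0 fires, +4 burnt)
  fire out at step 6

4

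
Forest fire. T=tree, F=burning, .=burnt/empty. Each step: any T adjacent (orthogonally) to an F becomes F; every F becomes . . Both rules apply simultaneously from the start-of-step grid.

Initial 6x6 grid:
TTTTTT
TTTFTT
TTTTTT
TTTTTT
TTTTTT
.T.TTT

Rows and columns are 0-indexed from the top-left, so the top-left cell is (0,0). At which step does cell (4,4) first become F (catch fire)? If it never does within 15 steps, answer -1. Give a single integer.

Step 1: cell (4,4)='T' (+4 fires, +1 burnt)
Step 2: cell (4,4)='T' (+7 fires, +4 burnt)
Step 3: cell (4,4)='T' (+8 fires, +7 burnt)
Step 4: cell (4,4)='F' (+7 fires, +8 burnt)
  -> target ignites at step 4
Step 5: cell (4,4)='.' (+4 fires, +7 burnt)
Step 6: cell (4,4)='.' (+3 fires, +4 burnt)
Step 7: cell (4,4)='.' (+0 fires, +3 burnt)
  fire out at step 7

4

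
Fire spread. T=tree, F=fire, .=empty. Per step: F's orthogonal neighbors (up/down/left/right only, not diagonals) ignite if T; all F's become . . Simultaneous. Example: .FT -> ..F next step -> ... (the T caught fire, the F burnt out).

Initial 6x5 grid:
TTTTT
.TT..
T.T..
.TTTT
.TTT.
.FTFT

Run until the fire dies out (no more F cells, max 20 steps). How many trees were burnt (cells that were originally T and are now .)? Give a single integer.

Answer: 17

Derivation:
Step 1: +4 fires, +2 burnt (F count now 4)
Step 2: +3 fires, +4 burnt (F count now 3)
Step 3: +2 fires, +3 burnt (F count now 2)
Step 4: +1 fires, +2 burnt (F count now 1)
Step 5: +1 fires, +1 burnt (F count now 1)
Step 6: +2 fires, +1 burnt (F count now 2)
Step 7: +2 fires, +2 burnt (F count now 2)
Step 8: +2 fires, +2 burnt (F count now 2)
Step 9: +0 fires, +2 burnt (F count now 0)
Fire out after step 9
Initially T: 18, now '.': 29
Total burnt (originally-T cells now '.'): 17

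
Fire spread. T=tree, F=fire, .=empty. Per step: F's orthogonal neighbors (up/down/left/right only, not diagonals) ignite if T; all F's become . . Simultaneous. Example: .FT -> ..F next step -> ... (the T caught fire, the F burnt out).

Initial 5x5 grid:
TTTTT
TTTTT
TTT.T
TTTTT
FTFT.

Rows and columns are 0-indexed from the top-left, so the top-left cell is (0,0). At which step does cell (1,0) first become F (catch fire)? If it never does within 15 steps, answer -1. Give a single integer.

Step 1: cell (1,0)='T' (+4 fires, +2 burnt)
Step 2: cell (1,0)='T' (+4 fires, +4 burnt)
Step 3: cell (1,0)='F' (+4 fires, +4 burnt)
  -> target ignites at step 3
Step 4: cell (1,0)='.' (+5 fires, +4 burnt)
Step 5: cell (1,0)='.' (+3 fires, +5 burnt)
Step 6: cell (1,0)='.' (+1 fires, +3 burnt)
Step 7: cell (1,0)='.' (+0 fires, +1 burnt)
  fire out at step 7

3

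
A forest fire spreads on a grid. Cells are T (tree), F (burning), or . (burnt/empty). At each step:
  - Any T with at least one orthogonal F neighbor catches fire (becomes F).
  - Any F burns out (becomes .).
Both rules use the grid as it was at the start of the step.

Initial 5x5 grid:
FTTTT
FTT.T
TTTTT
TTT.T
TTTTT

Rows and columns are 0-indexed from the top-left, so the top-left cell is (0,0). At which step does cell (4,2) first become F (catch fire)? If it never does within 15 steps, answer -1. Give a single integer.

Step 1: cell (4,2)='T' (+3 fires, +2 burnt)
Step 2: cell (4,2)='T' (+4 fires, +3 burnt)
Step 3: cell (4,2)='T' (+4 fires, +4 burnt)
Step 4: cell (4,2)='T' (+4 fires, +4 burnt)
Step 5: cell (4,2)='F' (+3 fires, +4 burnt)
  -> target ignites at step 5
Step 6: cell (4,2)='.' (+2 fires, +3 burnt)
Step 7: cell (4,2)='.' (+1 fires, +2 burnt)
Step 8: cell (4,2)='.' (+0 fires, +1 burnt)
  fire out at step 8

5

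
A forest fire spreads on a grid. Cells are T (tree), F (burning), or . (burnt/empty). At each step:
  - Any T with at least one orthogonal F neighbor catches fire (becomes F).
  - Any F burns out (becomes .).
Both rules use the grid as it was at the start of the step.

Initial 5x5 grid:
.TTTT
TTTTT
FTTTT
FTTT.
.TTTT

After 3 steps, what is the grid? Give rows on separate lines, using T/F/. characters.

Step 1: 3 trees catch fire, 2 burn out
  .TTTT
  FTTTT
  .FTTT
  .FTT.
  .TTTT
Step 2: 4 trees catch fire, 3 burn out
  .TTTT
  .FTTT
  ..FTT
  ..FT.
  .FTTT
Step 3: 5 trees catch fire, 4 burn out
  .FTTT
  ..FTT
  ...FT
  ...F.
  ..FTT

.FTTT
..FTT
...FT
...F.
..FTT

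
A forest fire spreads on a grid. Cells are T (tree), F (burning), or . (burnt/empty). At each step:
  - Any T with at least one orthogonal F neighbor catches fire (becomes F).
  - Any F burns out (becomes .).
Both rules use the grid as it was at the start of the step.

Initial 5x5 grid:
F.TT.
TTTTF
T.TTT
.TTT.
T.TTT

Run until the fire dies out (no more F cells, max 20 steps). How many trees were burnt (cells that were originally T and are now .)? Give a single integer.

Step 1: +3 fires, +2 burnt (F count now 3)
Step 2: +5 fires, +3 burnt (F count now 5)
Step 3: +3 fires, +5 burnt (F count now 3)
Step 4: +2 fires, +3 burnt (F count now 2)
Step 5: +3 fires, +2 burnt (F count now 3)
Step 6: +0 fires, +3 burnt (F count now 0)
Fire out after step 6
Initially T: 17, now '.': 24
Total burnt (originally-T cells now '.'): 16

Answer: 16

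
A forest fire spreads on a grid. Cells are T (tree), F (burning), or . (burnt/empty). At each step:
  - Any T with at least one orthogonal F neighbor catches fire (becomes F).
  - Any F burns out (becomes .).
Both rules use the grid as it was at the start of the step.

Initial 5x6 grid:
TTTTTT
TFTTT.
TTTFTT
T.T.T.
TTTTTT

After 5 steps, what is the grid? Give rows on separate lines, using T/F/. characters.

Step 1: 7 trees catch fire, 2 burn out
  TFTTTT
  F.FFT.
  TFF.FT
  T.T.T.
  TTTTTT
Step 2: 8 trees catch fire, 7 burn out
  F.FFTT
  ....F.
  F....F
  T.F.F.
  TTTTTT
Step 3: 4 trees catch fire, 8 burn out
  ....FT
  ......
  ......
  F.....
  TTFTFT
Step 4: 5 trees catch fire, 4 burn out
  .....F
  ......
  ......
  ......
  FF.F.F
Step 5: 0 trees catch fire, 5 burn out
  ......
  ......
  ......
  ......
  ......

......
......
......
......
......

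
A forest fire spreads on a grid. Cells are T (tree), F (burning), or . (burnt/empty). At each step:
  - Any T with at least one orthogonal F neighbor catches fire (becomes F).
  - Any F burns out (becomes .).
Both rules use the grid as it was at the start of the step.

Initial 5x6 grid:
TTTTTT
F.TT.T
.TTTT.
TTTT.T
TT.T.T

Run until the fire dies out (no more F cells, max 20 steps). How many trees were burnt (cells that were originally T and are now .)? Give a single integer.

Answer: 20

Derivation:
Step 1: +1 fires, +1 burnt (F count now 1)
Step 2: +1 fires, +1 burnt (F count now 1)
Step 3: +1 fires, +1 burnt (F count now 1)
Step 4: +2 fires, +1 burnt (F count now 2)
Step 5: +3 fires, +2 burnt (F count now 3)
Step 6: +4 fires, +3 burnt (F count now 4)
Step 7: +4 fires, +4 burnt (F count now 4)
Step 8: +3 fires, +4 burnt (F count now 3)
Step 9: +1 fires, +3 burnt (F count now 1)
Step 10: +0 fires, +1 burnt (F count now 0)
Fire out after step 10
Initially T: 22, now '.': 28
Total burnt (originally-T cells now '.'): 20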